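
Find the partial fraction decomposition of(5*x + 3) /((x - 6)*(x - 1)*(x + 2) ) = -7/(24*(x + 2)) - 8/(15*(x - 1)) + 33/(40*(x - 6))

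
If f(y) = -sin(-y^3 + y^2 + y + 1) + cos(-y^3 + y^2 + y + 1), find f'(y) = 3*y^2*sin(-y^3 + y^2 + y + 1) + 3*y^2*cos(-y^3 + y^2 + y + 1) - 2*y*sin(-y^3 + y^2 + y + 1) - 2*y*cos(-y^3 + y^2 + y + 1) - sin(-y^3 + y^2 + y + 1) - cos(-y^3 + y^2 + y + 1)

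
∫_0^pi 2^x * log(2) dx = -1 + 2^pi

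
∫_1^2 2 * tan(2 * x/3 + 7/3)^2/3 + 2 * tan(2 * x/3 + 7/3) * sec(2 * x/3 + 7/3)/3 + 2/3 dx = sec(11/3) - tan(3) + tan(11/3) - sec(3)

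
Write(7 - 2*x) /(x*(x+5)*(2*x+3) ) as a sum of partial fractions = -40/(21*(2*x + 3)) + 17/(35*(x + 5)) + 7/(15*x)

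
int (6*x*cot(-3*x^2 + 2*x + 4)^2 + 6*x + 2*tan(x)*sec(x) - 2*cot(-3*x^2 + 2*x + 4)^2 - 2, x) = cot(-3*x^2 + 2*x + 4) + 2*sec(x) + C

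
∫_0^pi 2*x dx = pi^2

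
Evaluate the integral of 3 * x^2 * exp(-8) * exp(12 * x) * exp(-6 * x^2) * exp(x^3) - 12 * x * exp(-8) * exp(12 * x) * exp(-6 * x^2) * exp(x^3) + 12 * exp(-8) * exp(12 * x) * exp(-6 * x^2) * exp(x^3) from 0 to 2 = 1 - exp(-8)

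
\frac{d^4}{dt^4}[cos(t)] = cos(t)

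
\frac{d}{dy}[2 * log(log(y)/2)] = 2/(y*log(y))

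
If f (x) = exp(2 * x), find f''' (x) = 8*exp(2*x)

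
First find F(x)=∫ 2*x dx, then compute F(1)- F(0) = 1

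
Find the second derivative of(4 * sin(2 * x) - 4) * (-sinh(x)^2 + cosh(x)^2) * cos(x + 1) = -2*sin(x - 1) - 18*sin(3*x + 1) + 4*cos(x + 1)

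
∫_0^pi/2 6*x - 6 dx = -3 + 3*(-1 + pi/2)^2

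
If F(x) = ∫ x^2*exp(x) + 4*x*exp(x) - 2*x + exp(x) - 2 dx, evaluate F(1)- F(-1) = -4 + 2*exp(-1) + 2*E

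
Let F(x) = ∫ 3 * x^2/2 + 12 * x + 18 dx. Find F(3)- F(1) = 97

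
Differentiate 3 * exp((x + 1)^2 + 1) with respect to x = 6*x*exp(x^2 + 2*x + 2) + 6*exp(x^2 + 2*x + 2)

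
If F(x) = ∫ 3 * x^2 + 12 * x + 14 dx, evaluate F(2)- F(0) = 60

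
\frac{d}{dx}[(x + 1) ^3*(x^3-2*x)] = 6*x^5 + 15*x^4 + 4*x^3 - 15*x^2 - 12*x - 2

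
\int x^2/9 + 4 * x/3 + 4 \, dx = x^3/27 + 2*x^2/3 + 4*x + C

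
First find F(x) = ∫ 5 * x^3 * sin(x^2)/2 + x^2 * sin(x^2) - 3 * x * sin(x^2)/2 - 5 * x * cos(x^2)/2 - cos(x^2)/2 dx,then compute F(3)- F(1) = cos(1) - 12*cos(9)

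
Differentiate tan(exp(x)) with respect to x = exp(x)/cos(exp(x))^2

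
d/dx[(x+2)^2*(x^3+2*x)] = 5*x^4 + 16*x^3 + 18*x^2 + 16*x + 8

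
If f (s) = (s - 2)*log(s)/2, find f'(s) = (s*log(s) + s - 2)/(2*s)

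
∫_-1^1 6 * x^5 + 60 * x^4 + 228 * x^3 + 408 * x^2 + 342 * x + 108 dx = 512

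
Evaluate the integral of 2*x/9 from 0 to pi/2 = pi^2/36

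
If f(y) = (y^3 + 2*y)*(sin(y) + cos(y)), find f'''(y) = sqrt(2)*y*(-y^2*cos(y + pi/4) - 9*y*sin(y + pi/4) + 16*cos(y + pi/4))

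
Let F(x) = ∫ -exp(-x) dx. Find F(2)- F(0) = -1 + exp(-2)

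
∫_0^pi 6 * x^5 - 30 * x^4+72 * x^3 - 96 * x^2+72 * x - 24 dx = -8 + (1 + (-1 + pi)^2)^3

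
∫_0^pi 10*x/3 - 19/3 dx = -4 + (-4 + 5*pi)*(-1 + pi/3)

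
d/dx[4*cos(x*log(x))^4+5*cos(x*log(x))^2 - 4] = 2*(8*log(x)*sin(x*log(x))^2 - 13*log(x) + 8*sin(x*log(x))^2 - 13)*sin(x*log(x))*cos(x*log(x))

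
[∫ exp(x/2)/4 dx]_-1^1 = -exp(-1/2)/2 + exp(1/2)/2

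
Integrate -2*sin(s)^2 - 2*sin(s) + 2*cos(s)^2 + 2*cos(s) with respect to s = (sqrt(2)*sin(s + pi/4) + 1)^2 + C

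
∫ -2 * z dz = -z^2 + C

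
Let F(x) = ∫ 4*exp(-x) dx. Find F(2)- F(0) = 4 - 4*exp(-2)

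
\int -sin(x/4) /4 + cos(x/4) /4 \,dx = sqrt(2)*sin((x + pi)/4) + C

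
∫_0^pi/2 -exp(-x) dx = -1 + exp(-pi/2)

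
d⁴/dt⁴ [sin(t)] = sin(t)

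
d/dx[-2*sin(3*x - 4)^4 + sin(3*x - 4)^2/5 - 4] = -27*sin(6*x - 8)/5 + 3*sin(12*x - 16)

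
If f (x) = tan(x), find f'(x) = cos(x)^(-2)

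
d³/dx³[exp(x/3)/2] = exp(x/3)/54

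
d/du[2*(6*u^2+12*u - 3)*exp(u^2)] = 24*u^3*exp(u^2) + 48*u^2*exp(u^2) + 12*u*exp(u^2) + 24*exp(u^2)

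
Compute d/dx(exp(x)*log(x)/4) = (x*exp(x)*log(x) + exp(x))/(4*x)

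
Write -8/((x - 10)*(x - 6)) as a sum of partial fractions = 2/(x - 6) - 2/(x - 10)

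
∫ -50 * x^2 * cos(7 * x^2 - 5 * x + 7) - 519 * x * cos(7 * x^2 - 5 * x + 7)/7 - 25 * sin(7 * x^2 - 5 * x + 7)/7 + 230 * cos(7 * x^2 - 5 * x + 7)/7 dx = -(25*x + 46)*sin(7*x^2 - 5*x + 7)/7 + C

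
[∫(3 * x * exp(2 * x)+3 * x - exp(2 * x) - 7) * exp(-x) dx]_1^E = -exp(-1) + E + (-4 + 3*E)*(-exp(-E) + exp(E))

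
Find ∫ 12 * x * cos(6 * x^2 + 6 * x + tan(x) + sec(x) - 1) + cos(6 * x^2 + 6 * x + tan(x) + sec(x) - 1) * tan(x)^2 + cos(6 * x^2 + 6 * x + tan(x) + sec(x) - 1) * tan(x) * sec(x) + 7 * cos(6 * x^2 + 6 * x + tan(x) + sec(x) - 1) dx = sin(6*x^2 + 6*x + tan(x) + sec(x) - 1) + C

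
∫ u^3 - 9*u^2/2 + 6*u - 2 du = u^4/4 - 3*u^3/2 + 3*u^2 - 2*u + C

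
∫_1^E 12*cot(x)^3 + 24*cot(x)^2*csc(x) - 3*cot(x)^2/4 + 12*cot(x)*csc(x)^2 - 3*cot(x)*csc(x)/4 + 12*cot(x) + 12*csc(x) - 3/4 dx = 3*cot(E)/4 - 3*csc(1)/4 - 3*cot(1)/4 - 6*(cot(E) + csc(E))^2 + 3*csc(E)/4 + 6*(cot(1) + csc(1))^2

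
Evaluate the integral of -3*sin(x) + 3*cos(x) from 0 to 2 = -3 + 3*cos(2) + 3*sin(2)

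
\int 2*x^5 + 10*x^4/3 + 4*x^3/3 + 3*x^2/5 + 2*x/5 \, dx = x^6/3 + 2*x^5/3 + x^4/3 + x^3/5 + x^2/5 + C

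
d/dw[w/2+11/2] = 1/2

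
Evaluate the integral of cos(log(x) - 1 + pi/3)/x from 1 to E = -cos(pi/6 + 1) + sqrt(3)/2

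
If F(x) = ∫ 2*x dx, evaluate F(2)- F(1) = 3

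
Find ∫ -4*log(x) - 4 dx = -4*x*log(x) + C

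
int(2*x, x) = x^2 + C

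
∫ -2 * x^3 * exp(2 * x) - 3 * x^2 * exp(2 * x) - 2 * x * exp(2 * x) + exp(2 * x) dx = (-x^3 - x + 1)*exp(2*x) + C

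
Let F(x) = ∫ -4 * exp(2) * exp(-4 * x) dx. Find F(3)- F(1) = -exp(-2) + exp(-10)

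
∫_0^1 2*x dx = 1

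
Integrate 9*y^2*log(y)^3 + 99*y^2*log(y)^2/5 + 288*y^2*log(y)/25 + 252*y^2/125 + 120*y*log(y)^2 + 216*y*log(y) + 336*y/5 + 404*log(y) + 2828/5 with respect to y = 5*y*log(y) + 2*y + 3*(5*y*log(y) + 2*y + 35)^3/125 - 3*(5*y*log(y) + 2*y + 35)^2/25 + C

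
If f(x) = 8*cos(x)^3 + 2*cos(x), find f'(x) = 24*sin(x)^3 - 26*sin(x)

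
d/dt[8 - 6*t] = -6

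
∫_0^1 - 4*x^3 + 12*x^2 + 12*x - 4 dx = 5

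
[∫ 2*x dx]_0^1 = 1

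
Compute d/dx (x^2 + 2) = 2*x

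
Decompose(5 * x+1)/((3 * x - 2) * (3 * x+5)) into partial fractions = 22/(21*(3*x + 5)) + 13/(21*(3*x - 2))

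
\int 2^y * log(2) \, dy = 2^y + C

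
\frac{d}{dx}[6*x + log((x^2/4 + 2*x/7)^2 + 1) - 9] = (294*x^4 + 868*x^3 + 720*x^2 + 128*x + 4704)/(49*x^4 + 112*x^3 + 64*x^2 + 784)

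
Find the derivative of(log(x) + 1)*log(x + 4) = (x*log(x) + x*log(x + 4) + x + 4*log(x + 4))/(x^2 + 4*x)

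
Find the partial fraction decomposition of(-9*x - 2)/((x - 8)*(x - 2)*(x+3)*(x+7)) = -61/(540*(x + 7)) + 5/(44*(x + 3)) + 2/(27*(x - 2)) - 37/(495*(x - 8))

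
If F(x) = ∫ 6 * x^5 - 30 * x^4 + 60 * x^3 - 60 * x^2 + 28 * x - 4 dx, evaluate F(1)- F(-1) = -60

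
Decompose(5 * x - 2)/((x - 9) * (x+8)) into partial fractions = 42/(17*(x + 8)) + 43/(17*(x - 9))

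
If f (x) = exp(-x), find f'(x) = -exp(-x)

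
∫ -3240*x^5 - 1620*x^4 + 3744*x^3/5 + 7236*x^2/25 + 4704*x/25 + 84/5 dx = -540*x^6 - 324*x^5 + 936*x^4/5 + 2412*x^3/25 + 2352*x^2/25 + 84*x/5 + C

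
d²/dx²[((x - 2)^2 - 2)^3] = 30*x^4 - 240*x^3 + 648*x^2 - 672*x + 216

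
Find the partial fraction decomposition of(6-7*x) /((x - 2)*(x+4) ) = -17/(3*(x + 4)) - 4/(3*(x - 2))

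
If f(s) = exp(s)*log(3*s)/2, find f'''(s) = (s^3*exp(s)*log(s) + s^3*exp(s)*log(3) + 3*s^2*exp(s) - 3*s*exp(s) + 2*exp(s))/(2*s^3)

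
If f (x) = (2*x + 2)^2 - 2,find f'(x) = 8*x + 8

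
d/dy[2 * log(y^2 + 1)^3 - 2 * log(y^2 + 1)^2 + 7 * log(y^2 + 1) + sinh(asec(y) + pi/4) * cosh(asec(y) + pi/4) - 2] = (12*y^3*sqrt(1 - 1/y^2)*log(y^2 + 1)^2 - 8*y^3*sqrt(1 - 1/y^2)*log(y^2 + 1) + 14*y^3*sqrt(1 - 1/y^2) + y^2*cosh(2*asec(y) + pi/2) + cosh(2*asec(y) + pi/2))/(y^4*sqrt(1 - 1/y^2) + y^2*sqrt(1 - 1/y^2))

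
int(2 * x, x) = x^2 + C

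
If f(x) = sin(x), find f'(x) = cos(x)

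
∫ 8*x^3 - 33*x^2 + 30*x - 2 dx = 2*x^4 - 11*x^3 + 15*x^2 - 2*x + C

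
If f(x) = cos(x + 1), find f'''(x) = sin(x + 1)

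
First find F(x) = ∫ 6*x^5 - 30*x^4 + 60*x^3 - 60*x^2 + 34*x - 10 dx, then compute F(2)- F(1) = 3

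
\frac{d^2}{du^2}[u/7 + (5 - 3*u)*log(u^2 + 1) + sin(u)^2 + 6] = 2*(-2*u^4*sin(u)^2 + u^4 - 3*u^3 - 4*u^2*sin(u)^2 - 3*u^2 - 9*u - 2*sin(u)^2 + 6)/(u^4 + 2*u^2 + 1)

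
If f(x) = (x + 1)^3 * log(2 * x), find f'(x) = (3*x^3*log(x) + x^3 + 3*x^3*log(2) + 6*x^2*log(x) + 3*x^2 + 6*x^2*log(2) + 3*x*log(x) + 3*x*log(2) + 3*x + 1)/x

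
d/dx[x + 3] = 1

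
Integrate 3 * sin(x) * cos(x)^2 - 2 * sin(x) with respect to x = (sin(x)^2 + 1)*cos(x) + C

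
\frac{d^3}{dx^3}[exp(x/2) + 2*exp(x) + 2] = exp(x/2)/8 + 2*exp(x)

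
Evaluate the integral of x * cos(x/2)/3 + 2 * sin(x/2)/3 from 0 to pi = 2*pi/3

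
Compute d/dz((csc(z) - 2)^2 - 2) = 2*(2 - 1/sin(z))*cos(z)/sin(z)^2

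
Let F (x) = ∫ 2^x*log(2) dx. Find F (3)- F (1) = 6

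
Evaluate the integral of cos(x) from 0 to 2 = sin(2)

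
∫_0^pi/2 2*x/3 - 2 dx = -3 + (-3 + pi/2)^2/3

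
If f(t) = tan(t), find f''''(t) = 24*tan(t)^5 + 40*tan(t)^3 + 16*tan(t)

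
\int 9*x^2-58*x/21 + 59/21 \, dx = 3*x^3 - 29*x^2/21 + 59*x/21 + C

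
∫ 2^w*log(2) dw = 2^w + C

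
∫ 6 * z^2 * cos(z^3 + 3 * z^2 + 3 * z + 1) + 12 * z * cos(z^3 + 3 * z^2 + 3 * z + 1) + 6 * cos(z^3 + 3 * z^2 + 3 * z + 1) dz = 2*sin((z + 1)^3) + C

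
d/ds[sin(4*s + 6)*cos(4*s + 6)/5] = 4*cos(8*s + 12)/5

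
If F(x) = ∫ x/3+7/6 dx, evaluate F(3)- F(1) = 11/3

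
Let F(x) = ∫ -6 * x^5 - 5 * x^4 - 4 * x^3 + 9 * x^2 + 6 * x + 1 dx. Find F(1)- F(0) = 4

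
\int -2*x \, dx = -x^2 + C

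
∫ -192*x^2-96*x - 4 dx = -64*x^3 - 48*x^2 - 4*x + C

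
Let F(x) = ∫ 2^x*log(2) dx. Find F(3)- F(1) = 6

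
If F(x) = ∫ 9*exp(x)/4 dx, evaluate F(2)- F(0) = -9/4 + 9*exp(2)/4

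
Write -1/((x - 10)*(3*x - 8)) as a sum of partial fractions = 3/(22*(3*x - 8)) - 1/(22*(x - 10))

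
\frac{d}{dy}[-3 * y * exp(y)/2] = -3*y*exp(y)/2 - 3*exp(y)/2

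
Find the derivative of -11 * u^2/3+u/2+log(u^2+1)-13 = (-44*u^3 + 3*u^2 - 32*u + 3)/(6*u^2 + 6)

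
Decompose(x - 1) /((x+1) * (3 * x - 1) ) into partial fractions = -1/(2*(3*x - 1)) + 1/(2*(x + 1))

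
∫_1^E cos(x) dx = -sin(1) + sin(E)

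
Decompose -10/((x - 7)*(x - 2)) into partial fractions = 2/(x - 2) - 2/(x - 7)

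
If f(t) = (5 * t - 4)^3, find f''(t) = 750*t - 600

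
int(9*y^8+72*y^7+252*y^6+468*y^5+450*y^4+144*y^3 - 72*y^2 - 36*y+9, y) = y^9 + 9*y^8 + 36*y^7 + 78*y^6 + 90*y^5 + 36*y^4 - 24*y^3 - 18*y^2 + 9*y + C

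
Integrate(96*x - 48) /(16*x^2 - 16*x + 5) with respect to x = 3*log(4*(2*x - 1)^2 + 1) + C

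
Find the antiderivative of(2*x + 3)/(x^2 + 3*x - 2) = log(x^2 + 3*x - 2) + C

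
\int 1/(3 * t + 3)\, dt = log(t + 1)/3 + C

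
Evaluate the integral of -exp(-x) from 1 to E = -exp(-1) + exp(-E)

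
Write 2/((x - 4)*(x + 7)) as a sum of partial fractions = -2/(11*(x + 7)) + 2/(11*(x - 4))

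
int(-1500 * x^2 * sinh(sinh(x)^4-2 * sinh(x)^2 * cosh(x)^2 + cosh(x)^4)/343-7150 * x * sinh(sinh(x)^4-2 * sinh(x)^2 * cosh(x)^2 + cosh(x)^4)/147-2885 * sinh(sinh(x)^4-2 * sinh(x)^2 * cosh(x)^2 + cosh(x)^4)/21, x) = -500*x^3*sinh(1)/343 - 3575*x^2*sinh(1)/147 - 2885*x*sinh(1)/21 + C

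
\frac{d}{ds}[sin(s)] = cos(s)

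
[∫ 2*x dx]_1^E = -1 + exp(2)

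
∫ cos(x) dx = sin(x) + C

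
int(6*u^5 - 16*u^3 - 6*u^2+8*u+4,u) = u^6 - 4*u^4 - 2*u^3 + 4*u^2 + 4*u + C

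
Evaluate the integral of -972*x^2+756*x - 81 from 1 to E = 9*E*(-2*(-2 + 6*E)^2 - 10 + 36*E)/2 + 27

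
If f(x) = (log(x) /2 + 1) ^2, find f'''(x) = (2*log(x) + 1)/(2*x^3)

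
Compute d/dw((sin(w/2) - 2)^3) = -3*sin(w) + 51*cos(w/2)/8 - 3*cos(3*w/2)/8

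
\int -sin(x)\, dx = cos(x) + C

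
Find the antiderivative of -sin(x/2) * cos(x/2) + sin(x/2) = (cos(x/2) - 1)^2 + C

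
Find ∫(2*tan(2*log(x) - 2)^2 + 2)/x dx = tan(2*log(x) - 2) + C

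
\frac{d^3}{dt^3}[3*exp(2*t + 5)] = 24*exp(2*t + 5)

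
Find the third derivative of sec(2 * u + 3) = 48*tan(2*u + 3)^3*sec(2*u + 3) + 40*tan(2*u + 3)*sec(2*u + 3)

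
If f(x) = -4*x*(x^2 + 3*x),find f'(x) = -12*x^2 - 24*x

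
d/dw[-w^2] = -2*w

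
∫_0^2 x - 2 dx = -2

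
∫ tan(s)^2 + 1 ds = tan(s) + C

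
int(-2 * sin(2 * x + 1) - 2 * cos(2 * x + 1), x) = -sin(2*x + 1) + cos(2*x + 1) + C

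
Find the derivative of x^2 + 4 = 2*x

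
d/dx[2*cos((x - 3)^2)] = 4*(3 - x)*sin(x^2 - 6*x + 9)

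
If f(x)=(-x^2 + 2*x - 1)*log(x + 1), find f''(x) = (-2*x^2*log(x + 1) - 3*x^2 - 4*x*log(x + 1) - 2*x - 2*log(x + 1) + 5)/(x^2 + 2*x + 1)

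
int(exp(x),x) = exp(x) + C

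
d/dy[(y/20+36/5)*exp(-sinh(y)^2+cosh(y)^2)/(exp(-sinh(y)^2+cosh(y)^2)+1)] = 1/(20*exp(-1) + 20)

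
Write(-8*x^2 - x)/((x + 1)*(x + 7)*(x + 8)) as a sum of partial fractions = -72/(x + 8) + 385/(6*(x + 7)) - 1/(6*(x + 1))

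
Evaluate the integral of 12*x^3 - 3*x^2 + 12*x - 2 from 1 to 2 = 54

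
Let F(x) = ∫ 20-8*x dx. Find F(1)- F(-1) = 40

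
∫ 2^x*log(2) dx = 2^x + C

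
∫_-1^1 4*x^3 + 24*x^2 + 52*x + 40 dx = 96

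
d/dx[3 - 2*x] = -2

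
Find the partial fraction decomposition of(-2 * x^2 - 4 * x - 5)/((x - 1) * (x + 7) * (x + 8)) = -101/(9*(x + 8)) + 75/(8*(x + 7)) - 11/(72*(x - 1))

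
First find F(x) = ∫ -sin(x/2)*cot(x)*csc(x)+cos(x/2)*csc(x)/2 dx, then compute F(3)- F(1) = -1/(2*cos(1/2)) + 1/(2*cos(3/2))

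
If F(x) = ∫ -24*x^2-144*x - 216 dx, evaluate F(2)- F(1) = -488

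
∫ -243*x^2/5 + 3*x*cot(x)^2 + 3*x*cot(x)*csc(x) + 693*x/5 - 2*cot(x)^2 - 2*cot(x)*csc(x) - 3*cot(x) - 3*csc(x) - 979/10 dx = -3*x/2 + (2 - 3*x)*(cot(x) + csc(x)) - 3*(3*x - 4)^3/5 + (3*x - 4)^2/3 + C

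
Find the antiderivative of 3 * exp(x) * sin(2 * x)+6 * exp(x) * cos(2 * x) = 3*exp(x)*sin(2*x) + C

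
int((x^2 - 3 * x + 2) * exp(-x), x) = (-x^2 + x - 1)*exp(-x) + C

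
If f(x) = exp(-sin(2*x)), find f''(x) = (4*sin(2*x) + 4*cos(2*x)^2)*exp(-sin(2*x))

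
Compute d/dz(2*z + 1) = 2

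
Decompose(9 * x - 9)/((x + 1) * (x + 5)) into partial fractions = 27/(2*(x + 5)) - 9/(2*(x + 1))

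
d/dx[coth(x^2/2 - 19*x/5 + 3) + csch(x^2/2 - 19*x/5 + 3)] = -2*(5*x*cosh(x^2/2 - 19*x/5 + 3) + 5*x - 19*cosh(x^2/2 - 19*x/5 + 3) - 19)/(5*(cosh(x^2 - 38*x/5 + 6) - 1))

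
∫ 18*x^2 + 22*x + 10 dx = 6*x^3 + 11*x^2 + 10*x + C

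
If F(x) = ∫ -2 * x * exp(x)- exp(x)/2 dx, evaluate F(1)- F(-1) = -E/2 - 7*exp(-1)/2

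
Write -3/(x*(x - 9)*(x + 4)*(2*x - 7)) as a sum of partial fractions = 8/(385*(2*x - 7)) + 1/(260*(x + 4)) - 1/(429*(x - 9)) - 1/(84*x)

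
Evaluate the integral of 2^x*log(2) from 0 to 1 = 1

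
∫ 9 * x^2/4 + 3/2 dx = 3*x^3/4 + 3*x/2 + C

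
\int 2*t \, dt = t^2 + C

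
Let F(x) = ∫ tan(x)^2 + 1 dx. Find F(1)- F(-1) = 2*tan(1)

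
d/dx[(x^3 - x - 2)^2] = 6*x^5 - 8*x^3 - 12*x^2 + 2*x + 4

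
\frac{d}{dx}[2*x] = 2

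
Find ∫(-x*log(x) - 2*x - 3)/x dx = -(x + 3)*(log(x) + 1) + C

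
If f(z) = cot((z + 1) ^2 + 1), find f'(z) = -2*(z + 1)/sin(z^2 + 2*z + 2)^2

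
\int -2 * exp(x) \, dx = -2*exp(x) + C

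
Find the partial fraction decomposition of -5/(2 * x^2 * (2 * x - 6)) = -5/(36*(x - 3)) + 5/(36*x) + 5/(12*x^2)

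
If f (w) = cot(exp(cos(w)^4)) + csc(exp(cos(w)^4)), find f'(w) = 4*exp(cos(w)^4)*sin(w)*cos(w)^3*cot(exp(cos(w)^4))^2 + 4*exp(cos(w)^4)*sin(w)*cos(w)^3*cot(exp(cos(w)^4))*csc(exp(cos(w)^4)) + 4*exp(cos(w)^4)*sin(w)*cos(w)^3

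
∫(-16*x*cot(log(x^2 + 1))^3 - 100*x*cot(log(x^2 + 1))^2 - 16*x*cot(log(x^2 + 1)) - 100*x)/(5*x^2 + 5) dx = 2*(25 + 2/tan(log(x^2 + 1)))/(5*tan(log(x^2 + 1))) + C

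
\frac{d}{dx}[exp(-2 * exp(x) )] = -2*exp(x - 2*exp(x))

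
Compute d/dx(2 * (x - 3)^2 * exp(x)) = 2*x^2*exp(x) - 8*x*exp(x) + 6*exp(x)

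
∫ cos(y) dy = sin(y) + C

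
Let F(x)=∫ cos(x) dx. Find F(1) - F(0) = sin(1)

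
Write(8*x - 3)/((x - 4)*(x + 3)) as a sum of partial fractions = 27/(7*(x + 3)) + 29/(7*(x - 4))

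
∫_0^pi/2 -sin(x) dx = -1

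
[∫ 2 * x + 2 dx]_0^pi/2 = -1 + (-pi/2 - 1)^2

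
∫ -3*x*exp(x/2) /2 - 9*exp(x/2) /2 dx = 3*(-x - 1)*exp(x/2) + C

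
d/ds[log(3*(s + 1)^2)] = 2/(s + 1)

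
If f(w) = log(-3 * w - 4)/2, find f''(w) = -9/(18*w^2 + 48*w + 32)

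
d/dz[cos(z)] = -sin(z)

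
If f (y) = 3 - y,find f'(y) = -1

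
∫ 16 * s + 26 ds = 8*s^2 + 26*s + C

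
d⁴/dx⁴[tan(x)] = 24*tan(x)^5 + 40*tan(x)^3 + 16*tan(x)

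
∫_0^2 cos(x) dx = sin(2)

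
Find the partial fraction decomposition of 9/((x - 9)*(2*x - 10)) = -9/(8*(x - 5)) + 9/(8*(x - 9))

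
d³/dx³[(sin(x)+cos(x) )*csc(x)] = -2 - 8/tan(x)^2 - 6/tan(x)^4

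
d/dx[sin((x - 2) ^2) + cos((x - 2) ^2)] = -2*x*sin(x^2 - 4*x + 4) + 2*x*cos(x^2 - 4*x + 4) + 4*sin(x^2 - 4*x + 4) - 4*cos(x^2 - 4*x + 4)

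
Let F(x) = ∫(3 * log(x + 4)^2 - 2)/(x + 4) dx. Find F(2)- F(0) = -2*log(6) - log(4)^3 + 2*log(4) + log(6)^3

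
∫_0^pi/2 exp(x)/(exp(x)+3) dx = -log(4) + log(3 + exp(pi/2))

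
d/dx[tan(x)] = cos(x)^(-2)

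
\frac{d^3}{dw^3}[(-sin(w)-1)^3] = 3*(9*sin(w)^2 + 8*sin(w) - 1)*cos(w)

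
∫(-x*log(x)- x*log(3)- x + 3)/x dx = -(x - 3)*log(3*x) + C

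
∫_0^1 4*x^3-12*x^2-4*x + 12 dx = 7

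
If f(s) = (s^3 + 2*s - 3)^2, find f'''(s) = 120*s^3 + 96*s - 36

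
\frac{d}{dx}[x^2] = 2*x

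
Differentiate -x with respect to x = -1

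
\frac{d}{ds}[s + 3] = 1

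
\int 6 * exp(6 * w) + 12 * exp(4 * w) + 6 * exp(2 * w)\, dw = (exp(2*w) + 1)^3 + C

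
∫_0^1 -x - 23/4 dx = -25/4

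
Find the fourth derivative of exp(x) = exp(x)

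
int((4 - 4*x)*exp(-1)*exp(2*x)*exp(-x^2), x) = 2*exp(-x^2 + 2*x - 1) + C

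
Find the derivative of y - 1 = 1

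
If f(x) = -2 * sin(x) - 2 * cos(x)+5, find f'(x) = 2*sin(x) - 2*cos(x)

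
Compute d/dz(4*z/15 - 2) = 4/15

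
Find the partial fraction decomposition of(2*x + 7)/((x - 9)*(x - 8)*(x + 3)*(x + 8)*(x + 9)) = -11/(1836*(x + 9)) + 9/(1360*(x + 8)) + 1/(3960*(x + 3)) - 23/(2992*(x - 8)) + 25/(3672*(x - 9))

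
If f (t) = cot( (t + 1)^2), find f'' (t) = 2*(4*t^2*cos(t^2 + 2*t + 1)/sin(t^2 + 2*t + 1) + 8*t*cos(t^2 + 2*t + 1)/sin(t^2 + 2*t + 1) - 1 + 4*cos(t^2 + 2*t + 1)/sin(t^2 + 2*t + 1))/sin(t^2 + 2*t + 1)^2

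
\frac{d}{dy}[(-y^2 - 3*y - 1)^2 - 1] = 4*y^3 + 18*y^2 + 22*y + 6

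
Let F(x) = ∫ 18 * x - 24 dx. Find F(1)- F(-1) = -48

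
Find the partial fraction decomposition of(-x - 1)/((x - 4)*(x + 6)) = -1/(2*(x + 6)) - 1/(2*(x - 4))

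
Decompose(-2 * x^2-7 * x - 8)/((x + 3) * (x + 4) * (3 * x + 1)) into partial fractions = -53/(88*(3*x + 1)) - 12/(11*(x + 4)) + 5/(8*(x + 3))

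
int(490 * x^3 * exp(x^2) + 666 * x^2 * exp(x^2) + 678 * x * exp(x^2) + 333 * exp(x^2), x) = (5*x + 2)*(49*x + 47)*exp(x^2) + C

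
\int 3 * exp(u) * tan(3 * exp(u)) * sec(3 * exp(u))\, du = sec(3*exp(u)) + C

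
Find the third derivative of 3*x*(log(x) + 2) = -3/x^2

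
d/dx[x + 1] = 1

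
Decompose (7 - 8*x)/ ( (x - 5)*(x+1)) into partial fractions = -5/(2*(x + 1)) - 11/(2*(x - 5))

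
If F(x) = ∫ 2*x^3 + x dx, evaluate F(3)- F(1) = 44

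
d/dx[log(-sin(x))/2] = 1/(2*tan(x))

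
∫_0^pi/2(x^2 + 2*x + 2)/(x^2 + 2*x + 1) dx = -1/(1 + pi/2) + 1 + pi/2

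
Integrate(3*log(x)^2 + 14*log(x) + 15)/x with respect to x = (log(x) + 2)^3 + (log(x) + 2)^2 - log(x) + C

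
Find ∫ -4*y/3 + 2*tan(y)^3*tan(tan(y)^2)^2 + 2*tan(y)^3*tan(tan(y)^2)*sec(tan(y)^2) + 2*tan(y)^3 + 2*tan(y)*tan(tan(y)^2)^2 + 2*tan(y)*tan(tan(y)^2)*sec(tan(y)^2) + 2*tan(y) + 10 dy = -2*y^2/3 + 10*y + tan(tan(y)^2) + sec(tan(y)^2) + C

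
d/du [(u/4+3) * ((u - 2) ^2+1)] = 3*u^2/4 + 4*u - 43/4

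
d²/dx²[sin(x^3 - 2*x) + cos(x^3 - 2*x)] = -9*x^4*sin(x^3 - 2*x) - 9*x^4*cos(x^3 - 2*x) + 12*x^2*sin(x^3 - 2*x) + 12*x^2*cos(x^3 - 2*x) - 6*x*sin(x^3 - 2*x) + 6*x*cos(x^3 - 2*x) - 4*sin(x^3 - 2*x) - 4*cos(x^3 - 2*x)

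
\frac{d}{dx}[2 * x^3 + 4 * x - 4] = 6*x^2 + 4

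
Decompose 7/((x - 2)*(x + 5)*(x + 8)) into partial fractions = 7/(30*(x + 8)) - 1/(3*(x + 5)) + 1/(10*(x - 2))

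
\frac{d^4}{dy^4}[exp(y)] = exp(y)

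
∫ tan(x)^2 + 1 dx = tan(x) + C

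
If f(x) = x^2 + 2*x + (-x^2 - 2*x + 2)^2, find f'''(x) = 24*x + 24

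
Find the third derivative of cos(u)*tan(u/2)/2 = -3*sin(u)*tan(u/2)^3/4 - sin(u)*tan(u/2)/4 + 3*cos(u)*tan(u/2)^4/8 - cos(u)*tan(u/2)^2/4 - 5*cos(u)/8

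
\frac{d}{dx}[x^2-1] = 2*x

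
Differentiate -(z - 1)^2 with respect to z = 2 - 2*z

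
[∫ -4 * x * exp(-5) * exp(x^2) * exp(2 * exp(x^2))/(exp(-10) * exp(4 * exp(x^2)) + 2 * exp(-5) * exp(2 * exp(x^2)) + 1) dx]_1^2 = -exp(5 - 2*E)/(exp(5 - 2*E) + 1) + exp(5 - 2*exp(4))/(exp(5 - 2*exp(4)) + 1)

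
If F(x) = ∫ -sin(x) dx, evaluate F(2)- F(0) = -1 + cos(2)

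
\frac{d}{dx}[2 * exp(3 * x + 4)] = 6*exp(3*x + 4)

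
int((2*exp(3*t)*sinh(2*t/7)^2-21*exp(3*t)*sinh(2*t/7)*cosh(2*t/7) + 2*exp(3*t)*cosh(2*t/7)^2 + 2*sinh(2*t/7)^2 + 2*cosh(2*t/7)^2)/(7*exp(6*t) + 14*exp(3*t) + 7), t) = sinh(4*t/7)/(2*(exp(3*t) + 1)) + C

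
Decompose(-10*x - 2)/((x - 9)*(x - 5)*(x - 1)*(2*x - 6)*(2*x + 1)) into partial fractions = 8/(1463*(2*x + 1)) + 1/(32*(x - 1)) - 2/(21*(x - 3)) + 13/(176*(x - 5)) - 23/(1824*(x - 9))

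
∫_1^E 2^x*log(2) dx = -2 + 2^E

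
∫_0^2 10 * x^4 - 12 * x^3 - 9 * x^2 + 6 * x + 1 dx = 6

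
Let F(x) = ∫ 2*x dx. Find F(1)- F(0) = 1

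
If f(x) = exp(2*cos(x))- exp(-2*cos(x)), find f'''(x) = 2*(-4*exp(4*cos(x))*sin(x)^2 + 6*exp(4*cos(x))*cos(x) + exp(4*cos(x)) - 4*sin(x)^2 - 6*cos(x) + 1)*exp(-2*cos(x))*sin(x)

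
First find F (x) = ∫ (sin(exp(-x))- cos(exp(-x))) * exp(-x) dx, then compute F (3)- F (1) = sqrt(2)*(-sin(exp(-1) + pi/4) + sin(exp(-3) + pi/4))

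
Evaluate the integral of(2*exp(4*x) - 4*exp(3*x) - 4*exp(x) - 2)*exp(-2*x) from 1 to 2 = -(-2 - exp(-1) + E)^2 + (-2 - exp(-2) + exp(2))^2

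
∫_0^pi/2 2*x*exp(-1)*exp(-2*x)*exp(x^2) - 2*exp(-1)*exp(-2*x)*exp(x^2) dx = -exp(-1) + exp(-2 + (-1 + pi/2)^2)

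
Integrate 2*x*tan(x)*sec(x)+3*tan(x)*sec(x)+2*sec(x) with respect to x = (2*x + 3)*sec(x) + C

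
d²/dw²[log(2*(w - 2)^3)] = -3/(w^2 - 4*w + 4)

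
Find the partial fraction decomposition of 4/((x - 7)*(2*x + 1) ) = -8/(15*(2*x + 1)) + 4/(15*(x - 7))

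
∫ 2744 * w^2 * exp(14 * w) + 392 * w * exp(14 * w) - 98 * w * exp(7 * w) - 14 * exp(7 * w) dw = 14*w*(14*w*exp(7*w) - 1)*exp(7*w) + C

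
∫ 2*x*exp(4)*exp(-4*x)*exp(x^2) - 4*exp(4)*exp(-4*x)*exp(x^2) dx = exp((x - 2)^2) + C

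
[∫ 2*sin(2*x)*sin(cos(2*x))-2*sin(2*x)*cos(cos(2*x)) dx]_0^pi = 0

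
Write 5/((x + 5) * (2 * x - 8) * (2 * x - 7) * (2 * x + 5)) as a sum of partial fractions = 1/(78*(2*x + 5)) - 5/(102*(2*x - 7)) - 1/(306*(x + 5)) + 5/(234*(x - 4))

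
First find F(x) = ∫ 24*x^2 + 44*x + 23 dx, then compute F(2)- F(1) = 145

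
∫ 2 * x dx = x^2 + C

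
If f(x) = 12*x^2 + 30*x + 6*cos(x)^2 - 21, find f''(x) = 24*sin(x)^2 + 12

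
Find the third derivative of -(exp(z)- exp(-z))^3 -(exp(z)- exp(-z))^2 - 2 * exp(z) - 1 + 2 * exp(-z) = (-27*exp(6*z) - 8*exp(5*z) + exp(4*z) + exp(2*z) + 8*exp(z) - 27)*exp(-3*z)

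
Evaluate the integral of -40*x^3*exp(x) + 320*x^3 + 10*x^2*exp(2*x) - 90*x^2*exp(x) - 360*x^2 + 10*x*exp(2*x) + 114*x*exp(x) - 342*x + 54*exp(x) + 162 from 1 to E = -5*(E + 4)^2 - 16*exp(2) + 4 + 8*E + 4*exp(1 + E) + 5*(-4*exp(2) + 5 + 3*E + E*exp(E))^2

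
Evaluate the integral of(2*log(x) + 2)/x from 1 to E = 3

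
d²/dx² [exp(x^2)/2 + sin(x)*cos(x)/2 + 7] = 2*x^2*exp(x^2) + exp(x^2) - sin(2*x)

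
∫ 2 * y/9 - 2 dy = y^2/9 - 2*y + C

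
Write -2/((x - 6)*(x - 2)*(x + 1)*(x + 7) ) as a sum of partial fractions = 1/(351*(x + 7)) - 1/(63*(x + 1)) + 1/(54*(x - 2)) - 1/(182*(x - 6))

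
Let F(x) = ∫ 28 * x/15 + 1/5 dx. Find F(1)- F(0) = 17/15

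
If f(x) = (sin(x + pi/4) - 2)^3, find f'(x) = 3*sin(x + pi/4)^2*cos(x + pi/4) - 6*cos(2*x) + 12*cos(x + pi/4)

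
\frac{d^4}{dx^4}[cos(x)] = cos(x)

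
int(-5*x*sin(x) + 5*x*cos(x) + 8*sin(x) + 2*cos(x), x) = sqrt(2)*(5*x - 3)*sin(x + pi/4) + C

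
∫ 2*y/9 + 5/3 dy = y^2/9 + 5*y/3 + C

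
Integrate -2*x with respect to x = -x^2 + C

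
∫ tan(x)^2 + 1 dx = tan(x) + C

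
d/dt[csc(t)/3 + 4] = -cot(t)*csc(t)/3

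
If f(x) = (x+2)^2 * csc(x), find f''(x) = (-x^2 + 2*x^2/sin(x)^2 - 4*x - 4*x*cos(x)/sin(x) + 8*x/sin(x)^2 - 2 - 8*cos(x)/sin(x) + 8/sin(x)^2)/sin(x)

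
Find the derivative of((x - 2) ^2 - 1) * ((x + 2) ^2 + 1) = 4*x^3 - 16*x - 8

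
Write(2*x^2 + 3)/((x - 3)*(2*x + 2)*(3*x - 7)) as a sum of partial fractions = -25/(8*(3*x - 7)) + 1/(16*(x + 1)) + 21/(16*(x - 3))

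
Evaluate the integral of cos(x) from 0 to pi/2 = 1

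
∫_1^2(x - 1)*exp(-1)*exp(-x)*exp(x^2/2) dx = -exp(-3/2) + exp(-1)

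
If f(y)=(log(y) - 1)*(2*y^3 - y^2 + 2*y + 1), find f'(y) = (6*y^3*log(y) - 4*y^3 - 2*y^2*log(y) + y^2 + 2*y*log(y) + 1)/y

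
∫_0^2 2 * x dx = 4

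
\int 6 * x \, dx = 3*x^2 + C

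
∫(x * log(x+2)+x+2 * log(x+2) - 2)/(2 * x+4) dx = (x - 2)*log(x + 2)/2 + C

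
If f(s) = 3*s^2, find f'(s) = 6*s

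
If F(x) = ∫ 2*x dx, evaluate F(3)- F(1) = 8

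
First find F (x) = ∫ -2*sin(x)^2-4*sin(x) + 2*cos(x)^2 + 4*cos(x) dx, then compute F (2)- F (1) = -(cos(1) + sin(1) + 2)^2 + (cos(2) + sin(2) + 2)^2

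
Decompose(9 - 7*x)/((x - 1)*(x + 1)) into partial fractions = -8/(x + 1) + 1/(x - 1)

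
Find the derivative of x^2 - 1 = 2*x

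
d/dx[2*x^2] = 4*x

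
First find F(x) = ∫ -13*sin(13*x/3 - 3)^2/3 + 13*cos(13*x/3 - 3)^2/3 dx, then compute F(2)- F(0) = sin(34/3)/2 + sin(6)/2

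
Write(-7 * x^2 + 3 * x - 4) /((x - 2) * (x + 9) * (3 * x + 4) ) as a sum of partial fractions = 4/(5*(3*x + 4)) - 26/(11*(x + 9)) - 13/(55*(x - 2))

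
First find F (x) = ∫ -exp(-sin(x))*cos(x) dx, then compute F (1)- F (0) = -1 + exp(-sin(1))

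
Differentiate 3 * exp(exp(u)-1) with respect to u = 3*exp(u + exp(u) - 1)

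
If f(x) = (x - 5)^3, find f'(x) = 3*x^2 - 30*x + 75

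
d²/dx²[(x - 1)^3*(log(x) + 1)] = (6*x^3*log(x) + 11*x^3 - 6*x^2*log(x) - 15*x^2 + 3*x + 1)/x^2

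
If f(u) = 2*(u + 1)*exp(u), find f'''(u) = 2*u*exp(u) + 8*exp(u)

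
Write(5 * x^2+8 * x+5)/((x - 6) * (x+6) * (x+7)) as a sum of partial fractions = 194/(13*(x + 7)) - 137/(12*(x + 6)) + 233/(156*(x - 6))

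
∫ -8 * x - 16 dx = -4*x^2 - 16*x + C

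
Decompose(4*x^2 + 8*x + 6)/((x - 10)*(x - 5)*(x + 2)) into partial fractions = 1/(14*(x + 2)) - 146/(35*(x - 5)) + 81/(10*(x - 10))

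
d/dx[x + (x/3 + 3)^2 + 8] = 2*x/9 + 3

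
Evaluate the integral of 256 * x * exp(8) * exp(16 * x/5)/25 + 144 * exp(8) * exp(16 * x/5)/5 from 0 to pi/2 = -8*exp(8) + (8*pi/5 + 8)*exp(8*pi/5 + 8)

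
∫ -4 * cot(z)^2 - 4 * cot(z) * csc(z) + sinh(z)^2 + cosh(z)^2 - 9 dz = -5*z + 4*cot(z) + sinh(2*z)/2 + 4*csc(z) + C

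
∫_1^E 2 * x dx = -1 + exp(2)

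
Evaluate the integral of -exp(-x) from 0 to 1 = -1 + exp(-1)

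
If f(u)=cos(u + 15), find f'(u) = -sin(u + 15)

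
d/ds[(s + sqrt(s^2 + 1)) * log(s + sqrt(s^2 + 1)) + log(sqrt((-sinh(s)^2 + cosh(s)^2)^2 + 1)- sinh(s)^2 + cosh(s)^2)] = (s*log(s + sqrt(s^2 + 1)) + s + sqrt(s^2 + 1)*log(s + sqrt(s^2 + 1)) + sqrt(s^2 + 1))/sqrt(s^2 + 1)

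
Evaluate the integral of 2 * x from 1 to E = -1 + exp(2)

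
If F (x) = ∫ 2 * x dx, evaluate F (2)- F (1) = 3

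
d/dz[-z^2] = -2*z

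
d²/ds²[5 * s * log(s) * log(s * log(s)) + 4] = (5*log(s)^2 + 5*log(s)*log(s*log(s)) + 15*log(s) + 5)/(s*log(s))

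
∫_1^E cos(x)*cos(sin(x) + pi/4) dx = -sin(pi/4 + sin(1)) + sin(sin(E) + pi/4)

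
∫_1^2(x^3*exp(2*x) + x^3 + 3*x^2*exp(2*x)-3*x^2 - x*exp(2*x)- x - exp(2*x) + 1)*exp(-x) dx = -6*exp(-2) + 6*exp(2)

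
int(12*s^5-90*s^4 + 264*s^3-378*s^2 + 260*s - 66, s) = 2*s^6 - 18*s^5 + 66*s^4 - 126*s^3 + 130*s^2 - 66*s + C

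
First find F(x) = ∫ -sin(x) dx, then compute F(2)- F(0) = -1 + cos(2)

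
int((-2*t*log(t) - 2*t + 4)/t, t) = 2*(2 - t)*log(t) + C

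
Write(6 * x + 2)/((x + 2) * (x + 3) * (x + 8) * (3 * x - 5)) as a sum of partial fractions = 162/(2233*(3*x - 5)) + 23/(435*(x + 8)) - 8/(35*(x + 3)) + 5/(33*(x + 2))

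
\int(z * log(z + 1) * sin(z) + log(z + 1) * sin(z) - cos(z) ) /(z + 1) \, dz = -log(z + 1)*cos(z) + C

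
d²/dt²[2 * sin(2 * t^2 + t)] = -32*t^2*sin(2*t^2 + t) - 16*t*sin(2*t^2 + t) - 2*sin(2*t^2 + t) + 8*cos(2*t^2 + t)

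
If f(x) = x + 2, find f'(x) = 1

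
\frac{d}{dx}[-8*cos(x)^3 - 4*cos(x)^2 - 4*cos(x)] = 4*(-6*sin(x)^2 + 2*cos(x) + 7)*sin(x)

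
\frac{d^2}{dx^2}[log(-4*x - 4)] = -1/(x^2 + 2*x + 1)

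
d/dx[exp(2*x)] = 2*exp(2*x)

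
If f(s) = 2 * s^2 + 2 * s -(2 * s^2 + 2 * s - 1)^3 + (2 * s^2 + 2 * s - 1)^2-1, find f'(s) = -48*s^5 - 120*s^4 - 32*s^3 + 72*s^2 + 16*s - 8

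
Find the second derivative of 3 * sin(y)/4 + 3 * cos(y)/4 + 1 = -3*sin(y)/4 - 3*cos(y)/4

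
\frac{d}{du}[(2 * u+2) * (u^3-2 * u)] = 8*u^3 + 6*u^2 - 8*u - 4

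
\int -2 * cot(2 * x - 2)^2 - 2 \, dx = cot(2*x - 2) + C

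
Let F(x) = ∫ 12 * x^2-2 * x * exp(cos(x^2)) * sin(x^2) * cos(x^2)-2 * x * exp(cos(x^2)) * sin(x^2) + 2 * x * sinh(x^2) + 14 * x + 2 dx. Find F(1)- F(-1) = 12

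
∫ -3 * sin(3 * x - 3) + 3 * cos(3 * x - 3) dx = sqrt(2)*cos(-3*x + pi/4 + 3) + C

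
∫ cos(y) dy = sin(y) + C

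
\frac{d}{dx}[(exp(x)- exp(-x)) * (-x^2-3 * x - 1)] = (-x^2*exp(2*x) - x^2 - 5*x*exp(2*x) - x - 4*exp(2*x) + 2)*exp(-x)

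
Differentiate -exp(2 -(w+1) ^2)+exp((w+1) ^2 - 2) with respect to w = (2*w*exp(2*w^2 + 4*w - 2) + 2*w + 2*exp(2*w^2 + 4*w - 2) + 2)*exp(-w^2 - 2*w + 1)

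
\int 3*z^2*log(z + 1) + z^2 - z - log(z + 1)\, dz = z*(z^2 - 1)*log(z + 1) + C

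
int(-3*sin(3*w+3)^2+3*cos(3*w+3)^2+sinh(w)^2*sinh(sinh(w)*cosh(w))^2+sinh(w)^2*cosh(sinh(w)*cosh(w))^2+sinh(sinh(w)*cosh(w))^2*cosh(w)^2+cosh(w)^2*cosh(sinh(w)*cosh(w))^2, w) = sin(6*w + 6)/2 + sinh(sinh(2*w))/2 + C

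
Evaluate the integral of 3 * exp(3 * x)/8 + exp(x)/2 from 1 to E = -exp(3)/8 - E/2 + exp(E)/2 + exp(3*E)/8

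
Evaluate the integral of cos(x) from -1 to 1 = 2*sin(1)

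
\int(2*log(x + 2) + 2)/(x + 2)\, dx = (log(x + 2) + 1)^2 + C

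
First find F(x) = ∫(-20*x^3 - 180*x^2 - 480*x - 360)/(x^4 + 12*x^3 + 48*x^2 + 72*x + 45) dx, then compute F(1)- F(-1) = -5*log(178) + 5*log(10)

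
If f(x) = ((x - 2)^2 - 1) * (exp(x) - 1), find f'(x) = x^2*exp(x) - 2*x*exp(x) - 2*x - exp(x) + 4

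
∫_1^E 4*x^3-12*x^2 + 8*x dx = -1 + (-1 + (-1 + E)^2)^2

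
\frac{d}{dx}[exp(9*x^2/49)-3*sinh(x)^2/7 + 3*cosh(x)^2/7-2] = 18*x*exp(9*x^2/49)/49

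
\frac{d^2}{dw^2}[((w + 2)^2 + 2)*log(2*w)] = (2*w^2*log(w) + 2*w^2*log(2) + 3*w^2 + 4*w - 6)/w^2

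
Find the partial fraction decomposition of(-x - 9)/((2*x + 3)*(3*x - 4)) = -31/(17*(3*x - 4)) + 15/(17*(2*x + 3))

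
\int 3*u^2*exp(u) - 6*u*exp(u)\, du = 3*(u - 2)^2*exp(u) + C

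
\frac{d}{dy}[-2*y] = -2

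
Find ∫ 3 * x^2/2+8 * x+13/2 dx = x^3/2 + 4*x^2 + 13*x/2 + C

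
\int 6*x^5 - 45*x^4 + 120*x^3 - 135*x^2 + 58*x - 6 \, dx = x^6 - 9*x^5 + 30*x^4 - 45*x^3 + 29*x^2 - 6*x + C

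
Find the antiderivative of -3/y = -3*log(2*y) + C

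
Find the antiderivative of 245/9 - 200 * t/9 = -100*t^2/9 + 245*t/9 + C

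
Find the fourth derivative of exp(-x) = exp(-x)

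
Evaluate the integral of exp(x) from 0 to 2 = -1 + exp(2)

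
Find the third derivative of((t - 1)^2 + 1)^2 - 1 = 24*t - 24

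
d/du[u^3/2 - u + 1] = 3*u^2/2 - 1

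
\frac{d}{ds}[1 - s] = -1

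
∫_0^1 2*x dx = 1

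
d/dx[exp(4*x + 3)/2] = 2*exp(4*x + 3)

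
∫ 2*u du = u^2 + C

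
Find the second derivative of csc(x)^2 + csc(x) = (-1 - 4/sin(x) + 2/sin(x)^2 + 6/sin(x)^3)/sin(x)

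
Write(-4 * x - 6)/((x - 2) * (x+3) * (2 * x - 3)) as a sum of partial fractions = 16/(3*(2*x - 3)) + 2/(15*(x + 3)) - 14/(5*(x - 2))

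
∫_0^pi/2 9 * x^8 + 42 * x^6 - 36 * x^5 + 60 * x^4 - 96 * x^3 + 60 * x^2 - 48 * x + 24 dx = 8 + (-2 + pi + pi^3/8)^3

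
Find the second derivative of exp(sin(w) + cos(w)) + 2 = (-sin(2*w) - sqrt(2)*sin(w + pi/4) + 1)*exp(sin(w))*exp(cos(w))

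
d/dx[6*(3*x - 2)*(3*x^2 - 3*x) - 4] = 162*x^2 - 180*x + 36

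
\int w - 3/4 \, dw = w^2/2 - 3*w/4 + C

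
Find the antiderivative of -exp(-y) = exp(-y) + C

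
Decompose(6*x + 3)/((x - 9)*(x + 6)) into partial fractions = 11/(5*(x + 6)) + 19/(5*(x - 9))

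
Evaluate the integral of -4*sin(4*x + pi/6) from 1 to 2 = cos(pi/6 + 8) - cos(pi/6 + 4)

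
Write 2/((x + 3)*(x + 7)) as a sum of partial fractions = -1/(2*(x + 7)) + 1/(2*(x + 3))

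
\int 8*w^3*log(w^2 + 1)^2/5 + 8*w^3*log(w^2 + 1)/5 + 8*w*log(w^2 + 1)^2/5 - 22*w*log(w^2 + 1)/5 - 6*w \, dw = (w^2 + 1)*(2*(w^2 + 1)*log(w^2 + 1) - 15)*log(w^2 + 1)/5 + C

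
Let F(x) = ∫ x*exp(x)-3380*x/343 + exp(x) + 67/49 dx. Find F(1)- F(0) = -1221/343 + E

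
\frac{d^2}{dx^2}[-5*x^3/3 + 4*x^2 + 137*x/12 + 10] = 8 - 10*x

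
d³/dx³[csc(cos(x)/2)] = (-sin(x)^2*cos(cos(x)/2)/sin(cos(x)/2) + 6*sin(x)^2*cos(cos(x)/2)/sin(cos(x)/2)^3 - 6*cos(x) - 4*cos(cos(x)/2)/sin(cos(x)/2) + 12*cos(x)/sin(cos(x)/2)^2)*sin(x)/(8*sin(cos(x)/2))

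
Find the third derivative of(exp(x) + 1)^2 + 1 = 8*exp(2*x) + 2*exp(x)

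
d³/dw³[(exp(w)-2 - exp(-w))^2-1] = (8*exp(4*w) - 4*exp(3*w) - 4*exp(w) - 8)*exp(-2*w)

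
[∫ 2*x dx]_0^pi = pi^2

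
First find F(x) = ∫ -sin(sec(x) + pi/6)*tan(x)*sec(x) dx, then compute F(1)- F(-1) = 0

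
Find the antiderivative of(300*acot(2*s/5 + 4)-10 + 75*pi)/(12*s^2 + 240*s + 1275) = -5*(4*acot(2*s/5 + 4) + pi)^2/16 + acot(2*s/5 + 4)/3 + C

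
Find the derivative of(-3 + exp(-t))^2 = (6*exp(t) - 2)*exp(-2*t)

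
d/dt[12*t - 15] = 12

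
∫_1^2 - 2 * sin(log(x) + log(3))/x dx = -2*cos(log(3)) + 2*cos(log(6))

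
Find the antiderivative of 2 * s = s^2 + C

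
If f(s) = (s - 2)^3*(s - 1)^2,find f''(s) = 20*s^3 - 96*s^2 + 150*s - 76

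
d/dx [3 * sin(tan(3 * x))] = 9*cos(tan(3*x))/cos(3*x)^2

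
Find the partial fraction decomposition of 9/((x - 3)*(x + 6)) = -1/(x + 6) + 1/(x - 3)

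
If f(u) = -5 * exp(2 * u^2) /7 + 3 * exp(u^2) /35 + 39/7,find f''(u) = -80*u^2*exp(2*u^2)/7 + 12*u^2*exp(u^2)/35 - 20*exp(2*u^2)/7 + 6*exp(u^2)/35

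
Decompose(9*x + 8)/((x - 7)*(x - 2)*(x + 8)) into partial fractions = -32/(75*(x + 8)) - 13/(25*(x - 2)) + 71/(75*(x - 7))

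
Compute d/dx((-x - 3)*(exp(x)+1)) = -x*exp(x) - 4*exp(x) - 1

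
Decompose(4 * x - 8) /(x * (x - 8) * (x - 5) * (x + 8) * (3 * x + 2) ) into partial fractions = 108/(2431*(3*x + 2)) - 5/(4576*(x + 8)) - 4/(1105*(x - 5)) + 1/(416*(x - 8)) - 1/(80*x)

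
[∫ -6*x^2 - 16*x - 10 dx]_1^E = (-2*E - 4)*(1 + 2*E + exp(2)) + 24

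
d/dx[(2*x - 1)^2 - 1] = 8*x - 4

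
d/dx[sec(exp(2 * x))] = 2*exp(2*x)*tan(exp(2*x))*sec(exp(2*x))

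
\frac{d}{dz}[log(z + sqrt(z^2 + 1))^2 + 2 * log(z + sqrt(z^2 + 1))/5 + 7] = (10*z*log(z + sqrt(z^2 + 1)) + 2*z + 10*sqrt(z^2 + 1)*log(z + sqrt(z^2 + 1)) + 2*sqrt(z^2 + 1))/(5*z^2 + 5*z*sqrt(z^2 + 1) + 5)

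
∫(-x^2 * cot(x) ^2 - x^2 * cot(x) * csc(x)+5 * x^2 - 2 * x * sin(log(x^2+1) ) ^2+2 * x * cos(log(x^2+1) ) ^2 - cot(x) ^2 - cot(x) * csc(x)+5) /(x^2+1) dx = 6*x + sin(2*log(x^2 + 1))/2 + cot(x) + csc(x) + C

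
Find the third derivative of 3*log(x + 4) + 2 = 6/(x^3 + 12*x^2 + 48*x + 64)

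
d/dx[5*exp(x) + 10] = 5*exp(x)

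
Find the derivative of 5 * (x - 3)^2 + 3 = 10*x - 30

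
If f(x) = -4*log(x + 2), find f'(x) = -4/(x + 2)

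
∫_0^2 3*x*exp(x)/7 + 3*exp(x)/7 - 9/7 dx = -18/7 + 6*exp(2)/7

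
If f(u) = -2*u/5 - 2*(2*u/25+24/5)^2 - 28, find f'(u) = -16*u/625 - 242/125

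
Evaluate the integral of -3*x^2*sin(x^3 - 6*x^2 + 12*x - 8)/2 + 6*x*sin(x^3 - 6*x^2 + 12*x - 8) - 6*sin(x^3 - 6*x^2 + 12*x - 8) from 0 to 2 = 1/2 - cos(8)/2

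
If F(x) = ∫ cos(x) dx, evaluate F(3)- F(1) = -sin(1) + sin(3)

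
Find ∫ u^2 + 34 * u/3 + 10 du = u^3/3 + 17*u^2/3 + 10*u + C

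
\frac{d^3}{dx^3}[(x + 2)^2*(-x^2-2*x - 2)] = -24*x - 36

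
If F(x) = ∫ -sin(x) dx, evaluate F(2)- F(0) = -1 + cos(2)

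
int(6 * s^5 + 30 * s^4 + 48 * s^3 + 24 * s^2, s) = s^6 + 6*s^5 + 12*s^4 + 8*s^3 + C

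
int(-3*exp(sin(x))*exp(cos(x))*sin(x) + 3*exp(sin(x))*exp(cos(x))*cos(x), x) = 3*exp(sqrt(2)*sin(x + pi/4)) + C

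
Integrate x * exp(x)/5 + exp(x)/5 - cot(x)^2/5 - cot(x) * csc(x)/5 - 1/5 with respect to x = x*exp(x)/5 + cot(x)/5 + csc(x)/5 + C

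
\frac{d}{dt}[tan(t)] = cos(t)^(-2)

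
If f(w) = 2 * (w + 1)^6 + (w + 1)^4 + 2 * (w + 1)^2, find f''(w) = 60*w^4 + 240*w^3 + 372*w^2 + 264*w + 76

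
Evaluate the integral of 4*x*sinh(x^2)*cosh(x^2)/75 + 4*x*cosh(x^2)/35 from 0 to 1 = (7*sinh(1) + 30)*sinh(1)/525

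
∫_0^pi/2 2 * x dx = pi^2/4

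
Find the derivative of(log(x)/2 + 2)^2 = (log(x) + 4)/(2*x)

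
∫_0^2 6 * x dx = 12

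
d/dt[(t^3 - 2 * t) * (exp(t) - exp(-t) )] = (t^3*exp(2*t) + t^3 + 3*t^2*exp(2*t) - 3*t^2 - 2*t*exp(2*t) - 2*t - 2*exp(2*t) + 2)*exp(-t)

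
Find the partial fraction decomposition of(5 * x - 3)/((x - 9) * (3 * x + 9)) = 1/(2*(x + 3)) + 7/(6*(x - 9))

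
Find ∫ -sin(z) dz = cos(z) + C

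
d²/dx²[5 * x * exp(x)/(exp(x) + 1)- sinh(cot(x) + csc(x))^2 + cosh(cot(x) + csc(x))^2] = (-5*x*exp(2*x) + 5*x*exp(x) + 10*exp(2*x) + 10*exp(x))/(exp(3*x) + 3*exp(2*x) + 3*exp(x) + 1)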